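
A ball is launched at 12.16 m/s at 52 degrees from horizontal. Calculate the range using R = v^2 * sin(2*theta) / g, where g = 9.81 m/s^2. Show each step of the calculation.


sin(2 * 52) = sin(104) = 0.970296
v^2 = 12.16^2 = 147.8656
R = 147.8656 * 0.970296 / 9.81
= 14.625 m

14.625 m


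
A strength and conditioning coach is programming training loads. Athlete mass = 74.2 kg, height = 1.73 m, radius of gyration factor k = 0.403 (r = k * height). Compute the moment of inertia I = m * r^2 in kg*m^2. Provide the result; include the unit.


r = k * height = 0.403 * 1.73 = 0.69719 m
r^2 = 0.69719^2 = 0.486074
I = 74.2 * 0.486074 = 36.067 kg*m^2

36.067 kg*m^2


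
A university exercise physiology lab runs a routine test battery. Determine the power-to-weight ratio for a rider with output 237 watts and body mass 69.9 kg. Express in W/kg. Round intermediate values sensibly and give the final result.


P/W = 237 / 69.9 = 3.391 W/kg

3.391 W/kg


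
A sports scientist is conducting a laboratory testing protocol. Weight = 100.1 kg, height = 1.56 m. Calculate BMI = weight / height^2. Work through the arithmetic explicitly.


height^2 = 1.56^2 = 2.4336
BMI = 100.1 / 2.4336 = 41.13 kg/m^2

41.13 kg/m^2


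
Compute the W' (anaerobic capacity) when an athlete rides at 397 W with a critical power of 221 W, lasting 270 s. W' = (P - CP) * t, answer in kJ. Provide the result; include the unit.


Above-CP power = 176 W
Duration = 270 s
W' = 176 * 270 = 47520 J
Convert: 47520 / 1000 = 47.52 kJ

47.52 kJ


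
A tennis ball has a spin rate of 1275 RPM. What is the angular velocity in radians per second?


Convert RPM to rad/s: multiply by 2*pi and divide by 60
omega = 1275 * 2 * pi / 60
= 133.518 rad/s

133.518 rad/s


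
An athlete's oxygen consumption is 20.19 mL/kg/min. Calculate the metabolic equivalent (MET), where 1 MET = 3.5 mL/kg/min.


MET = VO2 / 3.5
= 20.19 / 3.5
= 5.77 METs

5.77 METs


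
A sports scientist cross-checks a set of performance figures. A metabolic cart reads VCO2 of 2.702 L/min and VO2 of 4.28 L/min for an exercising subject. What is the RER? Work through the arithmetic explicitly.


RER = VCO2 / VO2 = 2.702 / 4.28 = 0.6313

0.6313


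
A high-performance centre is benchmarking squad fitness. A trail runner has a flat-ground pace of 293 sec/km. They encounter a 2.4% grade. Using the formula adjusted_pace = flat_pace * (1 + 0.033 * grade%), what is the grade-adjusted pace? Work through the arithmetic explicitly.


Grade factor = 1 + 0.033 * 2.4 = 1.0792
Adjusted = 293 * 1.0792 = 316.21 sec/km

316.21 s/km


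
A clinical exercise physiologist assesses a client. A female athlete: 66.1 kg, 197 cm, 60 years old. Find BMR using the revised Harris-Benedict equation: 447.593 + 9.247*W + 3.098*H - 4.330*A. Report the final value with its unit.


Intercept = 447.593
Weight contribution = 9.247 * 66.1 = 611.2267
Height contribution = 3.098 * 197 = 610.306
Age contribution = 4.33 * 60 = 259.8
BMR = 447.593 + 611.2267 + 610.306 - 259.8
= 1409.33 kcal/day

1409.33 kcal/day


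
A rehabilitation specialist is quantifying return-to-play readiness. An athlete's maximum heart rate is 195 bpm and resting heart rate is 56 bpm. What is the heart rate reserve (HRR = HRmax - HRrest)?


HRR = HRmax - HRrest
= 195 - 56
= 139 bpm

139 bpm


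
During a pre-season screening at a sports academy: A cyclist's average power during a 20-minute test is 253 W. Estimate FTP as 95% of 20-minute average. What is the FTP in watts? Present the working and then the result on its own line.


FTP = 20-min power * 0.95
= 253 * 0.95
= 240.35 W

240.35 W


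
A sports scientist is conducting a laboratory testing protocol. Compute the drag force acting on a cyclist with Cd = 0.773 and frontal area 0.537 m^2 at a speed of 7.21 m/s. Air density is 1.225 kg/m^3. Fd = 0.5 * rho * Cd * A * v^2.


Step 1: v^2 = 51.9841
Step 2: Fd = 0.5 * 1.225 * 0.773 * 0.537 * 51.9841
= 13.217 N

13.217 N


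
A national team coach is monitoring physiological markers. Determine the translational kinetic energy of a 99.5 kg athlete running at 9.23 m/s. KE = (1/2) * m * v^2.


KE = 0.5 * m * v^2
= 0.5 * 99.5 * 9.23^2
= 0.5 * 99.5 * 85.1929
= 4238.35 J

4238.35 J


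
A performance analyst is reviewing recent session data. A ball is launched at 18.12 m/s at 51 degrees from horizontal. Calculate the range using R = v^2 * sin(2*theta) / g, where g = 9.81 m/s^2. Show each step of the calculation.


sin(2 * 51) = sin(102) = 0.978148
v^2 = 18.12^2 = 328.3344
R = 328.3344 * 0.978148 / 9.81
= 32.738 m

32.738 m


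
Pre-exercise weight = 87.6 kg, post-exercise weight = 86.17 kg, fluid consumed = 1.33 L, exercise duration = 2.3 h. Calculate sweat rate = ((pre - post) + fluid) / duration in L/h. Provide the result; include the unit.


Weight loss = 87.6 - 86.17 = 1.43 kg (approx L)
Total sweat = 1.43 + 1.33 = 2.76 L
Sweat rate = 2.76 / 2.3 = 1.2 L/h

1.2 L/h


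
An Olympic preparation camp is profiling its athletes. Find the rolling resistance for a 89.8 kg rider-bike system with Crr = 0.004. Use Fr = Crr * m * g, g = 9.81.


m * g = 89.8 * 9.81 = 880.938 N
Fr = 0.004 * 880.938 = 3.524 N

3.524 N


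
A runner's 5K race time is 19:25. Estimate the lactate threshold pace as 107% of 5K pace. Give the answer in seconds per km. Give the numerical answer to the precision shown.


Total race time = 19*60 + 25 = 1165 seconds
5K pace = 1165 / 5 = 233.0 sec/km
LT pace = 233.0 * 1.07 = 249.31 sec/km

249.31 s/km


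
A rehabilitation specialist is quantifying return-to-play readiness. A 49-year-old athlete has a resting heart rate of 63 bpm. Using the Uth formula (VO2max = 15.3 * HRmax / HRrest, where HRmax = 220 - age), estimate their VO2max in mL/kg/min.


HRmax = 220 - 49 = 171 bpm
Ratio = HRmax / HRrest = 171 / 63 = 2.7143
VO2max = 15.3 * 2.7143 = 41.53 mL/kg/min

41.53 mL/kg/min


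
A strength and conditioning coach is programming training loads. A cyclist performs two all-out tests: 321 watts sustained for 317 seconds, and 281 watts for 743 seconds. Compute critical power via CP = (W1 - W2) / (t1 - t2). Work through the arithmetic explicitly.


W1 = P1 * t1 = 321 * 317 = 101757 J
W2 = P2 * t2 = 281 * 743 = 208783 J
CP = (101757 - 208783) / (317 - 743)
= 251.23 W

251.23 W


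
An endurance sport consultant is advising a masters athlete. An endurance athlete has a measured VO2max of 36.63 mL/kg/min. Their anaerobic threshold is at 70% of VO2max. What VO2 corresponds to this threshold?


Anaerobic threshold VO2 = VO2max * 70%
= 36.63 * 0.7
= 25.64 mL/kg/min

25.64 mL/kg/min


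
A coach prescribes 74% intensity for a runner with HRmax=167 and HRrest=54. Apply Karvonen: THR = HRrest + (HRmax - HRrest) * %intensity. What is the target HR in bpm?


Heart rate reserve = 167 - 54 = 113
Intensity fraction = 74 / 100 = 0.74
THR = 54 + 113 * 0.74 = 137.62 bpm

137.62 bpm


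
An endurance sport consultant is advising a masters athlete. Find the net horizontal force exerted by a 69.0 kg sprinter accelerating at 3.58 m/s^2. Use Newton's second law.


Newton's second law: F = m * a
F = 69.0 * 3.58 = 247.02 N

247.02 N


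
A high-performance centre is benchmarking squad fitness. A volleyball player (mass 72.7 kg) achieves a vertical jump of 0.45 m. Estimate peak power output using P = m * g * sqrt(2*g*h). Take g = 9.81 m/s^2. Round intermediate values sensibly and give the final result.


2 * g * h = 2 * 9.81 * 0.45 = 8.829
sqrt(8.829) = 2.971363 m/s
P = 72.7 * 9.81 * 2.971363 = 2119.14 W

2119.14 W


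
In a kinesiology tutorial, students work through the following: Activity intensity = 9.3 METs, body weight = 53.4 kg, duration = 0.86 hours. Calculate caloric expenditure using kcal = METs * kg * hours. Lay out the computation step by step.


kcal = 9.3 * 53.4 * 0.86
= 496.62 * 0.86
= 427.09 kcal

427.09 kcal


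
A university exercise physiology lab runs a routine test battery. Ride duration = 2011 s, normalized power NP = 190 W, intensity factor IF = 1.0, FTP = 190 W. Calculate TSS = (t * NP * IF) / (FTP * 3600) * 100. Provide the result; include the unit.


Numerator = 2011 * 190 * 1.0 = 382090.0
Denominator = 190 * 3600 = 684000
TSS = 382090.0 / 684000 * 100
= 55.86

55.86 TSS


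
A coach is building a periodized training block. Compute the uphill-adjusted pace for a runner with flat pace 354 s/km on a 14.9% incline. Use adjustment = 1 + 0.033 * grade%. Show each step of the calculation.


Adjustment factor = 1 + 0.033 * 14.9 = 1.4917
Grade-adjusted pace = 354 * 1.4917 = 528.06 s/km

528.06 s/km


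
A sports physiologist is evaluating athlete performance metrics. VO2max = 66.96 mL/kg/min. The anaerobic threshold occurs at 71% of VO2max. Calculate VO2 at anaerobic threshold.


AT fraction = 71 / 100 = 0.71
AT VO2 = 66.96 * 0.71
= 47.54 mL/kg/min

47.54 mL/kg/min


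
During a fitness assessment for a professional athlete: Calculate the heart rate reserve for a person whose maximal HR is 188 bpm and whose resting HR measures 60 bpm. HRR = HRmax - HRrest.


HRmax = 188 bpm
HRrest = 60 bpm
HRR = 188 - 60 = 128 bpm

128 bpm


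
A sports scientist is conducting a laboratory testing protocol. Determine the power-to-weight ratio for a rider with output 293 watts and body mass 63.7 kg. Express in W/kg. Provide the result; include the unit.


P/W = 293 / 63.7 = 4.6 W/kg

4.6 W/kg


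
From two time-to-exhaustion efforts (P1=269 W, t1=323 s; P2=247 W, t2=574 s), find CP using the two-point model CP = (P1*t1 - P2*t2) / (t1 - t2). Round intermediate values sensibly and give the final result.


Work in trial 1 = 86887 J
Work in trial 2 = 141778 J
Delta work = -54891 J
Delta time = -251 s
CP = -54891 / -251 = 218.69 W

218.69 W


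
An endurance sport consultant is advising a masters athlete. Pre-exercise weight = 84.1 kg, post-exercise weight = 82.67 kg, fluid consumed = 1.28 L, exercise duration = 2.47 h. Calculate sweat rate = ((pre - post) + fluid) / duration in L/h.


Weight loss = 84.1 - 82.67 = 1.43 kg (approx L)
Total sweat = 1.43 + 1.28 = 2.71 L
Sweat rate = 2.71 / 2.47 = 1.097 L/h

1.097 L/h


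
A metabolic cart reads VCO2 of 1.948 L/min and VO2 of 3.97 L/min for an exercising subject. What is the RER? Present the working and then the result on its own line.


RER = VCO2 / VO2 = 1.948 / 3.97 = 0.4907

0.4907


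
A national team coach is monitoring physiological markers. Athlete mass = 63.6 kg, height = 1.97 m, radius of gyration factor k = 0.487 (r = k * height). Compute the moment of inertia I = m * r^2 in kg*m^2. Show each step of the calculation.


r = k * height = 0.487 * 1.97 = 0.95939 m
r^2 = 0.95939^2 = 0.920429
I = 63.6 * 0.920429 = 58.539 kg*m^2

58.539 kg*m^2


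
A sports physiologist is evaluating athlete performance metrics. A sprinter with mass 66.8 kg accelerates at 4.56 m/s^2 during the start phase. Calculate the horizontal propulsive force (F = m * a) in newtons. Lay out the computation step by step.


F = m * a
= 66.8 * 4.56
= 304.61 N

304.61 N


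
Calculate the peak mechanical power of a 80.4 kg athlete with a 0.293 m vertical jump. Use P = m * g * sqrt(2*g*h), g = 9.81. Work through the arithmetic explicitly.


First, sqrt(2gh) = sqrt(2 * 9.81 * 0.293)
= sqrt(5.74866) = 2.397636 m/s
Power = 80.4 * 9.81 * 2.397636 = 1891.07 W

1891.07 W


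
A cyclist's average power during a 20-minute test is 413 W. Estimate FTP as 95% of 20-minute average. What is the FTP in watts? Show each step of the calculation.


FTP = 20-min power * 0.95
= 413 * 0.95
= 392.35 W

392.35 W


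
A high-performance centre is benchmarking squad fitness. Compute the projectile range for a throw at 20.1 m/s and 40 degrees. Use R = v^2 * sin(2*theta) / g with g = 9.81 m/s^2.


Two times the angle = 80 degrees
sin(80) = 0.984808
R = 404.01 * 0.984808 / 9.81 = 40.558 m

40.558 m


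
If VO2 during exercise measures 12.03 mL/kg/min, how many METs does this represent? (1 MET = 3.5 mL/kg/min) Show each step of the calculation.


METs = VO2 / 3.5 = 12.03 / 3.5 = 3.44

3.44 METs


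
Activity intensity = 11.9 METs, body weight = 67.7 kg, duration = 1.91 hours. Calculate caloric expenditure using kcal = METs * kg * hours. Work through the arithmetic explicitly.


kcal = 11.9 * 67.7 * 1.91
= 805.63 * 1.91
= 1538.75 kcal

1538.75 kcal


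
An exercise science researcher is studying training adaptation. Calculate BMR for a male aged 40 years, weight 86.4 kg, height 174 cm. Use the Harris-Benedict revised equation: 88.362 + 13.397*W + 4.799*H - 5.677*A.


Substituting values:
W term = 13.397 * 86.4 = 1157.5008
H term = 4.799 * 174 = 835.026
A term = 5.677 * 40 = 227.08
BMR = 1853.81 kcal/day

1853.81 kcal/day


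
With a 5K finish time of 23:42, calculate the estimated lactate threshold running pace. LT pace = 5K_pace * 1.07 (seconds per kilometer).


Race duration = 1422 s for 5 km
Average pace = 1422 / 5 = 284.4 s/km
LT pace = 284.4 * 1.07
= 304.31 s/km

304.31 s/km


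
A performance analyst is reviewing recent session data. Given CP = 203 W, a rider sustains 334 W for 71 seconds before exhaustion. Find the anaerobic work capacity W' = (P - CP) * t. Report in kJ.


Excess power = 334 - 203 = 131 W
Work above CP = 131 * 71 = 9301 J
W' = 9.301 kJ

9.301 kJ


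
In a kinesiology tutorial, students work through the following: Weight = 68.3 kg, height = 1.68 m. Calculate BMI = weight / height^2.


height^2 = 1.68^2 = 2.8224
BMI = 68.3 / 2.8224 = 24.2 kg/m^2

24.2 kg/m^2


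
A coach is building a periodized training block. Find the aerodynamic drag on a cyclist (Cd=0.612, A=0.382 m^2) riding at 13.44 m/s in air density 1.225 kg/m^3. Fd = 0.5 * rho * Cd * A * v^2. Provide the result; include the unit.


Fd = 0.5 * 1.225 * 0.612 * 0.382 * 13.44^2
= 0.5 * 1.225 * 0.612 * 0.382 * 180.6336
= 25.865 N

25.865 N


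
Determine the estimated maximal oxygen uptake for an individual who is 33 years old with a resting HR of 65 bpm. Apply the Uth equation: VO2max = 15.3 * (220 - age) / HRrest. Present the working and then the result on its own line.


HRmax = 220 - 33 = 187
VO2max = 15.3 * (187 / 65)
= 15.3 * 2.8769
= 44.02 mL/kg/min

44.02 mL/kg/min


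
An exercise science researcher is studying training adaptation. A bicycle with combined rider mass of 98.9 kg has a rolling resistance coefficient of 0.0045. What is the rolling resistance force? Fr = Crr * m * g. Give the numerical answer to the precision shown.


Fr = 0.0045 * 98.9 * 9.81
= 0.44505 * 9.81
= 4.366 N

4.366 N


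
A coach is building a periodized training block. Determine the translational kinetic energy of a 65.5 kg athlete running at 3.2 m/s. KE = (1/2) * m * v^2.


KE = 0.5 * m * v^2
= 0.5 * 65.5 * 3.2^2
= 0.5 * 65.5 * 10.24
= 335.36 J

335.36 J


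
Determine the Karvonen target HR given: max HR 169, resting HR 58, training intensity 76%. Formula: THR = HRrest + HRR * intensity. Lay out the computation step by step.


HRR = HRmax - HRrest = 169 - 58 = 111
THR = 58 + 111 * 0.76
= 142.36 bpm

142.36 bpm


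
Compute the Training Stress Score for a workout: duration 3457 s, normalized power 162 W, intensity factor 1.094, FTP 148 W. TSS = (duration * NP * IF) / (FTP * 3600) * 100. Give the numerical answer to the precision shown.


Product = 3457 * 162 * 1.094 = 612677.196
Base = 148 * 3600 = 532800
TSS = 612677.196 / 532800 * 100 = 114.99

114.99 TSS


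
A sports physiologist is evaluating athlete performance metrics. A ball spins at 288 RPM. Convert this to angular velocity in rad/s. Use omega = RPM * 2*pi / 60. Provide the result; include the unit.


omega = 288 * 2 * pi / 60
= 288 * 6.28318531 / 60
= 1809.557 / 60
= 30.159 rad/s

30.159 rad/s


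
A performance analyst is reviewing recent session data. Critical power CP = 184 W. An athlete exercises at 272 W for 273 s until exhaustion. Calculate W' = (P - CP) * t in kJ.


P - CP = 272 - 184 = 88 W
W' = 88 * 273 = 24024 J
= 24024 / 1000 = 24.024 kJ

24.024 kJ


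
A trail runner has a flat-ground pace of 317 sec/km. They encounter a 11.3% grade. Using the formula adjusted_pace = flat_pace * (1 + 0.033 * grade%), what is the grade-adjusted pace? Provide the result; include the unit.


Grade factor = 1 + 0.033 * 11.3 = 1.3729
Adjusted = 317 * 1.3729 = 435.21 sec/km

435.21 s/km


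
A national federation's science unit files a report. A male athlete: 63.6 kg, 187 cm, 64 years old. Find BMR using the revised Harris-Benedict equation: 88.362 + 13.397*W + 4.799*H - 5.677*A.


Intercept = 88.362
Weight contribution = 13.397 * 63.6 = 852.0492
Height contribution = 4.799 * 187 = 897.413
Age contribution = 5.677 * 64 = 363.328
BMR = 88.362 + 852.0492 + 897.413 - 363.328
= 1474.5 kcal/day

1474.5 kcal/day


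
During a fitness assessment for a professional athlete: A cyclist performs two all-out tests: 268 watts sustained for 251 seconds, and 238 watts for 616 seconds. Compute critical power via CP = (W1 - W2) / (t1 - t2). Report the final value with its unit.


W1 = P1 * t1 = 268 * 251 = 67268 J
W2 = P2 * t2 = 238 * 616 = 146608 J
CP = (67268 - 146608) / (251 - 616)
= 217.37 W

217.37 W


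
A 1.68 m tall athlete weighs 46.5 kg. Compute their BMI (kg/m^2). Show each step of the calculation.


height^2 = 2.8224 m^2
BMI = 46.5 / 2.8224 = 16.48 kg/m^2

16.48 kg/m^2


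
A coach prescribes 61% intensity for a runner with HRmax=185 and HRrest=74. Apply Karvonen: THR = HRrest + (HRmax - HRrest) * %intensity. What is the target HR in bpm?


Heart rate reserve = 185 - 74 = 111
Intensity fraction = 61 / 100 = 0.61
THR = 74 + 111 * 0.61 = 141.71 bpm

141.71 bpm


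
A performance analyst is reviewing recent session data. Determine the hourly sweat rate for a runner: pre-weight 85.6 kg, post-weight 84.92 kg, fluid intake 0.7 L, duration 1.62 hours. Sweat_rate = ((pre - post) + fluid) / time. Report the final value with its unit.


Mass lost = 85.6 - 84.92 = 0.68 kg
Add fluid consumed: 0.68 + 0.7 = 1.38 L total sweat
Sweat rate = 1.38 / 1.62 = 0.852 L/h

0.852 L/h


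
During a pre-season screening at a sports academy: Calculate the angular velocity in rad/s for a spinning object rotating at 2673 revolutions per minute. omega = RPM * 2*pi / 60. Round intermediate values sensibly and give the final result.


omega = RPM * 2*pi / 60
= 2673 * 6.28318531 / 60
= 279.916 rad/s

279.916 rad/s


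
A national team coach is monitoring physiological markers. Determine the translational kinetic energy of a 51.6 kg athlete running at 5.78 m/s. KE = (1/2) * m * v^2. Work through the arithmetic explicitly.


KE = 0.5 * m * v^2
= 0.5 * 51.6 * 5.78^2
= 0.5 * 51.6 * 33.4084
= 861.94 J

861.94 J


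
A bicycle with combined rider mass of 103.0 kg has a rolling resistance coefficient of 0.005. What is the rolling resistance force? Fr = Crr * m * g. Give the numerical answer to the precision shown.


Fr = 0.005 * 103.0 * 9.81
= 0.515 * 9.81
= 5.052 N

5.052 N


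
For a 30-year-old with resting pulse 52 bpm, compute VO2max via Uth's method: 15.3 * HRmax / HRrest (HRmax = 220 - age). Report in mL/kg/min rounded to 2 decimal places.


Step 1: HRmax = 220 - 30 = 190 bpm
Step 2: Ratio = 190 / 52 = 3.6538
Step 3: VO2max = 15.3 * 3.6538 = 55.9 mL/kg/min

55.9 mL/kg/min


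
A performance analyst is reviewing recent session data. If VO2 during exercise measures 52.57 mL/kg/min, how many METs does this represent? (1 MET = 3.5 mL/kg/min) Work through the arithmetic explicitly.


METs = VO2 / 3.5 = 52.57 / 3.5 = 15.02

15.02 METs


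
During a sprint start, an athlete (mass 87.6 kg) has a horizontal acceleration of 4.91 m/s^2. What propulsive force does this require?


Propulsive force = mass * acceleration
= 87.6 kg * 4.91 m/s^2
= 430.12 N

430.12 N


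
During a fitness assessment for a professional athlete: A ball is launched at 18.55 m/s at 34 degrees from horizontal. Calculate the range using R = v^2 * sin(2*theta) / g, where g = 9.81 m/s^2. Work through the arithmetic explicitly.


sin(2 * 34) = sin(68) = 0.927184
v^2 = 18.55^2 = 344.1025
R = 344.1025 * 0.927184 / 9.81
= 32.523 m

32.523 m


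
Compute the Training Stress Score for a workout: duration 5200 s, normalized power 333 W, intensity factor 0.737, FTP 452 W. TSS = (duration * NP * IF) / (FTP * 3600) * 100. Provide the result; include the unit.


Product = 5200 * 333 * 0.737 = 1276189.2
Base = 452 * 3600 = 1627200
TSS = 1276189.2 / 1627200 * 100 = 78.43

78.43 TSS


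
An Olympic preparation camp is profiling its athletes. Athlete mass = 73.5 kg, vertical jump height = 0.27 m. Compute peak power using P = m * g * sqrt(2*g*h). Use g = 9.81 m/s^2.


sqrt(2 * 9.81 * 0.27) = sqrt(5.2974) = 2.301608 m/s
P = 73.5 * 9.81 * 2.301608
= 1659.54 W

1659.54 W


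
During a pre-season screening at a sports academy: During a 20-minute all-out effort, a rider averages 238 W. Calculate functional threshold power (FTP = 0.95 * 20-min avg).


FTP = 0.95 * 238
= 226.1 W

226.1 W


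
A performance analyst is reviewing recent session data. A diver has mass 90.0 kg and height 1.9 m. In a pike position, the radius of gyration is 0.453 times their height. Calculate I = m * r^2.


r = 0.453 * 1.9 = 0.8607 m
I = m * r^2 = 90.0 * 0.740804 = 66.672 kg*m^2

66.672 kg*m^2


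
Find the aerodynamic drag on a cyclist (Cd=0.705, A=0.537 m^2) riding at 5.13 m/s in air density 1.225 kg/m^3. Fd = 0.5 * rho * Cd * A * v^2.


Fd = 0.5 * 1.225 * 0.705 * 0.537 * 5.13^2
= 0.5 * 1.225 * 0.705 * 0.537 * 26.3169
= 6.102 N

6.102 N


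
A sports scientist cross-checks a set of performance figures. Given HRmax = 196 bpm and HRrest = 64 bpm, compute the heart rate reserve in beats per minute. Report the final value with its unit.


Heart rate reserve = maximum HR minus resting HR
HRR = 196 - 64 = 132 bpm

132 bpm


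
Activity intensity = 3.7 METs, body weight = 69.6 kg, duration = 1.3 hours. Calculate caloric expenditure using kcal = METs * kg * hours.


kcal = 3.7 * 69.6 * 1.3
= 257.52 * 1.3
= 334.78 kcal

334.78 kcal


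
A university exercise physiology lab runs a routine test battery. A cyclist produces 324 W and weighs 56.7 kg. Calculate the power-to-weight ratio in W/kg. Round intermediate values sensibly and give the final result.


P/W = power / mass
= 324 / 56.7
= 5.714 W/kg

5.714 W/kg


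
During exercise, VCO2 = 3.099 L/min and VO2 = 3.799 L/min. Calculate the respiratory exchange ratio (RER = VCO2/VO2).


RER = VCO2 / VO2
= 3.099 / 3.799
= 0.8157

0.8157


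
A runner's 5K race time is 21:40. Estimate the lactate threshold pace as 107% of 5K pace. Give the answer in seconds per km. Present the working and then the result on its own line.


Total race time = 21*60 + 40 = 1300 seconds
5K pace = 1300 / 5 = 260.0 sec/km
LT pace = 260.0 * 1.07 = 278.2 sec/km

278.2 s/km


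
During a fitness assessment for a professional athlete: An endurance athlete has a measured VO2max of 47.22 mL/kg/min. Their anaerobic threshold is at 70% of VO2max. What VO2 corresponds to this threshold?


Anaerobic threshold VO2 = VO2max * 70%
= 47.22 * 0.7
= 33.05 mL/kg/min

33.05 mL/kg/min


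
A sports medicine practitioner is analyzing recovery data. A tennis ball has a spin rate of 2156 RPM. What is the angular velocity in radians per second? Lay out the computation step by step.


Convert RPM to rad/s: multiply by 2*pi and divide by 60
omega = 2156 * 2 * pi / 60
= 225.776 rad/s

225.776 rad/s


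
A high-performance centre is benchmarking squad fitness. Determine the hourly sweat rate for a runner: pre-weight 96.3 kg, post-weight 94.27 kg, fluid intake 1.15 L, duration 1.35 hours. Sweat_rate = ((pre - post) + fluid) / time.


Mass lost = 96.3 - 94.27 = 2.03 kg
Add fluid consumed: 2.03 + 1.15 = 3.18 L total sweat
Sweat rate = 3.18 / 1.35 = 2.356 L/h

2.356 L/h


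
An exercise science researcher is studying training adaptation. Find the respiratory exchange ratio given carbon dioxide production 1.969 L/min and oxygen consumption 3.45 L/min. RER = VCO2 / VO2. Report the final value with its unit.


VCO2 = 1.969 L/min
VO2 = 3.45 L/min
RER = 1.969 / 3.45 = 0.5707

0.5707


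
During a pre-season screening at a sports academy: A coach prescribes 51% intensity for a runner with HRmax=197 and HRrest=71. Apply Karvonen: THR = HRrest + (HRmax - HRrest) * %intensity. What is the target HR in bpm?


Heart rate reserve = 197 - 71 = 126
Intensity fraction = 51 / 100 = 0.51
THR = 71 + 126 * 0.51 = 135.26 bpm

135.26 bpm


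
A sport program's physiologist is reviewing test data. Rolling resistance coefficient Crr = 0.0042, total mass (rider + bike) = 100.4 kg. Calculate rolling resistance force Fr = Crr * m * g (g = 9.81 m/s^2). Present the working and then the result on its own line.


Fr = Crr * m * g
= 0.0042 * 100.4 * 9.81
= 4.137 N

4.137 N


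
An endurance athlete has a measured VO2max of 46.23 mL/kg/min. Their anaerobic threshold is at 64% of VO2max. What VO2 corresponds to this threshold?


Anaerobic threshold VO2 = VO2max * 64%
= 46.23 * 0.64
= 29.59 mL/kg/min

29.59 mL/kg/min


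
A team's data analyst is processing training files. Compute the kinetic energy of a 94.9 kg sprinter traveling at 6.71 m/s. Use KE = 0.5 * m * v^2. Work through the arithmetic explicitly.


Velocity squared = 45.0241
KE = 0.5 * 94.9 * 45.0241 = 2136.39 J

2136.39 J


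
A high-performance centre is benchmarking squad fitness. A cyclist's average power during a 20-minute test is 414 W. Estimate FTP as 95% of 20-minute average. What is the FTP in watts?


FTP = 20-min power * 0.95
= 414 * 0.95
= 393.3 W

393.3 W


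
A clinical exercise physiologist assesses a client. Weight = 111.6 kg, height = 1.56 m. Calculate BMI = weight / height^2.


height^2 = 1.56^2 = 2.4336
BMI = 111.6 / 2.4336 = 45.86 kg/m^2

45.86 kg/m^2


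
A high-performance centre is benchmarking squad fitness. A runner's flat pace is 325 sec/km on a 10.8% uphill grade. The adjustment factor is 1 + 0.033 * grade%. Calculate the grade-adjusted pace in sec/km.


Factor = 1 + 0.033 * 10.8 = 1.3564
Adjusted pace = 325 * 1.3564
= 440.83 sec/km

440.83 s/km


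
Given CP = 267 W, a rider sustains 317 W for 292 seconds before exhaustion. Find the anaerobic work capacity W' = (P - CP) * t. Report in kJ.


Excess power = 317 - 267 = 50 W
Work above CP = 50 * 292 = 14600 J
W' = 14.6 kJ

14.6 kJ


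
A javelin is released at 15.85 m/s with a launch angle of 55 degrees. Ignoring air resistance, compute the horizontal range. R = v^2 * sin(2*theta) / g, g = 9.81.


Launch speed squared = 251.2225
sin(2 * 55 deg) = 0.939693
Range = 251.2225 * 0.939693 / 9.81
= 24.064 m

24.064 m


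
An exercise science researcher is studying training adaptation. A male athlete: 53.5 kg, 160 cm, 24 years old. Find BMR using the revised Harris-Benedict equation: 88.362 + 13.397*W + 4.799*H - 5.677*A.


Intercept = 88.362
Weight contribution = 13.397 * 53.5 = 716.7395
Height contribution = 4.799 * 160 = 767.84
Age contribution = 5.677 * 24 = 136.248
BMR = 88.362 + 716.7395 + 767.84 - 136.248
= 1436.69 kcal/day

1436.69 kcal/day


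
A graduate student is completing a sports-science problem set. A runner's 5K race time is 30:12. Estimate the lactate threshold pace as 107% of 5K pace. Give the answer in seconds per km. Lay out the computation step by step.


Total race time = 30*60 + 12 = 1812 seconds
5K pace = 1812 / 5 = 362.4 sec/km
LT pace = 362.4 * 1.07 = 387.77 sec/km

387.77 s/km


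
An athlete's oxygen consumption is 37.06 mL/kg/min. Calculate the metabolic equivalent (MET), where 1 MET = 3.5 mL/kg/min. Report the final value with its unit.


MET = VO2 / 3.5
= 37.06 / 3.5
= 10.59 METs

10.59 METs


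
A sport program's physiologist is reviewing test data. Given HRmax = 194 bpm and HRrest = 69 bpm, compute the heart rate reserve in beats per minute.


Heart rate reserve = maximum HR minus resting HR
HRR = 194 - 69 = 125 bpm

125 bpm


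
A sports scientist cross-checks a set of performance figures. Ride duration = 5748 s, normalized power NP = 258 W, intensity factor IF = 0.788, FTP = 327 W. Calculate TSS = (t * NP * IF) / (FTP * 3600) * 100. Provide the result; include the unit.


Numerator = 5748 * 258 * 0.788 = 1168591.392
Denominator = 327 * 3600 = 1177200
TSS = 1168591.392 / 1177200 * 100
= 99.27

99.27 TSS


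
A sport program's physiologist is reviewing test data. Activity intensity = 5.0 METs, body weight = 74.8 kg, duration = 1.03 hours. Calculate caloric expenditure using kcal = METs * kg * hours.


kcal = 5.0 * 74.8 * 1.03
= 374.0 * 1.03
= 385.22 kcal

385.22 kcal


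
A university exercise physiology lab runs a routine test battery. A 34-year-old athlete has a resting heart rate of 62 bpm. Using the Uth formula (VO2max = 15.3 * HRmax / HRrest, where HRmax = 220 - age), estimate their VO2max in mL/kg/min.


HRmax = 220 - 34 = 186 bpm
Ratio = HRmax / HRrest = 186 / 62 = 3.0
VO2max = 15.3 * 3.0 = 45.9 mL/kg/min

45.9 mL/kg/min


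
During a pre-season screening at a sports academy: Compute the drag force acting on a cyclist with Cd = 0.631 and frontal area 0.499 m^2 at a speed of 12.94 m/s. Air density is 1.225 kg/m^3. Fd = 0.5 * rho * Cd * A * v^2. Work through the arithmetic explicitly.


Step 1: v^2 = 167.4436
Step 2: Fd = 0.5 * 1.225 * 0.631 * 0.499 * 167.4436
= 32.293 N

32.293 N


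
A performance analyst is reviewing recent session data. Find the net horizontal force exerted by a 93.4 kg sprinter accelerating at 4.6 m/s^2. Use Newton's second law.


Newton's second law: F = m * a
F = 93.4 * 4.6 = 429.64 N

429.64 N


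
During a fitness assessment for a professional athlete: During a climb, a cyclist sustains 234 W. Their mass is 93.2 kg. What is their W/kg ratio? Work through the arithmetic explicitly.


Power-to-weight = 234 W / 93.2 kg
= 2.511 W/kg

2.511 W/kg


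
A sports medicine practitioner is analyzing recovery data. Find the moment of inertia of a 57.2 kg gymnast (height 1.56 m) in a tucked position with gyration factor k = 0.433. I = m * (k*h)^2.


Radius of gyration = 0.433 * 1.56 = 0.67548 m
I = 57.2 * 0.67548^2
= 57.2 * 0.456273
= 26.099 kg*m^2

26.099 kg*m^2


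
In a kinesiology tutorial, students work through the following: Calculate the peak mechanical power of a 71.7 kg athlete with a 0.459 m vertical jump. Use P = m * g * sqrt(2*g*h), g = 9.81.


First, sqrt(2gh) = sqrt(2 * 9.81 * 0.459)
= sqrt(9.00558) = 3.00093 m/s
Power = 71.7 * 9.81 * 3.00093 = 2110.79 W

2110.79 W


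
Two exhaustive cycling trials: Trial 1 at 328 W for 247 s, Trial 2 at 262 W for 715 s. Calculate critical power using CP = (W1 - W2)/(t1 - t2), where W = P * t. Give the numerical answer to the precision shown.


W1 = 328 * 247 = 81016 J
W2 = 262 * 715 = 187330 J
CP = (81016 - 187330) / (247 - 715)
= -106314 / -468
= 227.17 W

227.17 W


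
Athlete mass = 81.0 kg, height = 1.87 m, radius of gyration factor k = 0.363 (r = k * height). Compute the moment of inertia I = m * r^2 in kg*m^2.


r = k * height = 0.363 * 1.87 = 0.67881 m
r^2 = 0.67881^2 = 0.460783
I = 81.0 * 0.460783 = 37.323 kg*m^2

37.323 kg*m^2


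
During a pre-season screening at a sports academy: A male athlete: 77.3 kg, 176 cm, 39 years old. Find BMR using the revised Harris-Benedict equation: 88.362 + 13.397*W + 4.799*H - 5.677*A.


Intercept = 88.362
Weight contribution = 13.397 * 77.3 = 1035.5881
Height contribution = 4.799 * 176 = 844.624
Age contribution = 5.677 * 39 = 221.403
BMR = 88.362 + 1035.5881 + 844.624 - 221.403
= 1747.17 kcal/day

1747.17 kcal/day


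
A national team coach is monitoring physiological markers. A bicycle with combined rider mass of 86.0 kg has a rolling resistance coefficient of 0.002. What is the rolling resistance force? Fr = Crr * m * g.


Fr = 0.002 * 86.0 * 9.81
= 0.172 * 9.81
= 1.687 N

1.687 N


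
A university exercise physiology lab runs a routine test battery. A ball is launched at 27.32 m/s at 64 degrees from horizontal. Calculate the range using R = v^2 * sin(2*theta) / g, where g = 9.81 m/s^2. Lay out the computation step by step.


sin(2 * 64) = sin(128) = 0.788011
v^2 = 27.32^2 = 746.3824
R = 746.3824 * 0.788011 / 9.81
= 59.955 m

59.955 m


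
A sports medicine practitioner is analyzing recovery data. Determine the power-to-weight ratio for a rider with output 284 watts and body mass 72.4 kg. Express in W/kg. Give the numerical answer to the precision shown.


P/W = 284 / 72.4 = 3.923 W/kg

3.923 W/kg


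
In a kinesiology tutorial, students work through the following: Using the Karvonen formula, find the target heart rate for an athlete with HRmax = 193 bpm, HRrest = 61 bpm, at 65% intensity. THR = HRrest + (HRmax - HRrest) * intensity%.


HRR = 193 - 61 = 132
THR = 61 + 132 * 0.65
= 61 + 85.8
= 146.8 bpm

146.8 bpm


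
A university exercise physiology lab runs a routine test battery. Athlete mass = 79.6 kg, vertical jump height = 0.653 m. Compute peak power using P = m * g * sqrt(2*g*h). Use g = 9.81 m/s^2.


sqrt(2 * 9.81 * 0.653) = sqrt(12.81186) = 3.579366 m/s
P = 79.6 * 9.81 * 3.579366
= 2795.04 W

2795.04 W


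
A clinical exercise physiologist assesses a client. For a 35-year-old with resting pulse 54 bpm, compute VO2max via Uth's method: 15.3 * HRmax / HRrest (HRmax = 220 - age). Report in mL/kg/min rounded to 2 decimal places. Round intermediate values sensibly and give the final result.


Step 1: HRmax = 220 - 35 = 185 bpm
Step 2: Ratio = 185 / 54 = 3.4259
Step 3: VO2max = 15.3 * 3.4259 = 52.42 mL/kg/min

52.42 mL/kg/min


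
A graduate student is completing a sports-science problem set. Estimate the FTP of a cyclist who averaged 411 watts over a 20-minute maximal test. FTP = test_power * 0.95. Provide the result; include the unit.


FTP = 411 * 0.95 = 390.45 W

390.45 W


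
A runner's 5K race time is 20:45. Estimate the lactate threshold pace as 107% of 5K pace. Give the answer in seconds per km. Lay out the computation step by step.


Total race time = 20*60 + 45 = 1245 seconds
5K pace = 1245 / 5 = 249.0 sec/km
LT pace = 249.0 * 1.07 = 266.43 sec/km

266.43 s/km


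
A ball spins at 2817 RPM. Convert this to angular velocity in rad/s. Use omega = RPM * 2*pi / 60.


omega = 2817 * 2 * pi / 60
= 2817 * 6.28318531 / 60
= 17699.733 / 60
= 294.996 rad/s

294.996 rad/s


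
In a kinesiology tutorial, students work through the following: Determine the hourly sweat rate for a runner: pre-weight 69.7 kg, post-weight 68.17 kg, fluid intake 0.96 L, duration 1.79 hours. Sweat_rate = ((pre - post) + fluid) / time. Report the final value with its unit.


Mass lost = 69.7 - 68.17 = 1.53 kg
Add fluid consumed: 1.53 + 0.96 = 2.49 L total sweat
Sweat rate = 2.49 / 1.79 = 1.391 L/h

1.391 L/h


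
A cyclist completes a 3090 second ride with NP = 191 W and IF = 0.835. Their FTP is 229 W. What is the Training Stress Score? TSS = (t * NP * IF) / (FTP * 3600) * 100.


t * NP * IF = 3090 * 191 * 0.835 = 492808.65
FTP * 3600 = 824400
TSS = (492808.65 / 824400) * 100 = 59.78

59.78 TSS


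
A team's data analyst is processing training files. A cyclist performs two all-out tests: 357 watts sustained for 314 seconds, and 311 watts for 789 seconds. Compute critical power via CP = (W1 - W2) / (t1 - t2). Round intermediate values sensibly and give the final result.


W1 = P1 * t1 = 357 * 314 = 112098 J
W2 = P2 * t2 = 311 * 789 = 245379 J
CP = (112098 - 245379) / (314 - 789)
= 280.59 W

280.59 W


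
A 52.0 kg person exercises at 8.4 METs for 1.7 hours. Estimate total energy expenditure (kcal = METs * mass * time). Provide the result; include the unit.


Energy = METs * mass(kg) * time(h)
= 8.4 * 52.0 * 1.7
= 742.56 kcal

742.56 kcal


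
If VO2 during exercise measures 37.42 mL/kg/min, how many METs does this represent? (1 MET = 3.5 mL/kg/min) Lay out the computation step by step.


METs = VO2 / 3.5 = 37.42 / 3.5 = 10.69

10.69 METs


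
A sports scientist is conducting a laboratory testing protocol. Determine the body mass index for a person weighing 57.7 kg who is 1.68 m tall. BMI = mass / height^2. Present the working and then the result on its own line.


BMI = mass / height^2
= 57.7 / 1.68^2
= 57.7 / 2.8224
= 20.44 kg/m^2

20.44 kg/m^2


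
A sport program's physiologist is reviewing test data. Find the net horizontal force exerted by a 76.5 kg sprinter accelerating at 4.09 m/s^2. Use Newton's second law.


Newton's second law: F = m * a
F = 76.5 * 4.09 = 312.89 N

312.89 N


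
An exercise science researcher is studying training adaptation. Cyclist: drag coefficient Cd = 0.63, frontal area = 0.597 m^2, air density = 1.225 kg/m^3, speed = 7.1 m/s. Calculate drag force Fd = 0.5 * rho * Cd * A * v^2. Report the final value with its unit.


v^2 = 7.1^2 = 50.41
Fd = 0.5 * 1.225 * 0.63 * 0.597 * 50.41
= 11.613 N

11.613 N


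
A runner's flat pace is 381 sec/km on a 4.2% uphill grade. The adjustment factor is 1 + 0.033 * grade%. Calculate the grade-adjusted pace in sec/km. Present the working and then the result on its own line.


Factor = 1 + 0.033 * 4.2 = 1.1386
Adjusted pace = 381 * 1.1386
= 433.81 sec/km

433.81 s/km


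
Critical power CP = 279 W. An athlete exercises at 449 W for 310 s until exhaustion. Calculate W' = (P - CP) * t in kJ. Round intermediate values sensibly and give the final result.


P - CP = 449 - 279 = 170 W
W' = 170 * 310 = 52700 J
= 52700 / 1000 = 52.7 kJ

52.7 kJ


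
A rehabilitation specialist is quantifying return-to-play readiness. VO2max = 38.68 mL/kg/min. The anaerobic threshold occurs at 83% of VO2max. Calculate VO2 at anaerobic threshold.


AT fraction = 83 / 100 = 0.83
AT VO2 = 38.68 * 0.83
= 32.1 mL/kg/min

32.1 mL/kg/min


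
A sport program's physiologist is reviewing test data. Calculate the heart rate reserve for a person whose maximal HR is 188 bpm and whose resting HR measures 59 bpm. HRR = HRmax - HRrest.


HRmax = 188 bpm
HRrest = 59 bpm
HRR = 188 - 59 = 129 bpm

129 bpm


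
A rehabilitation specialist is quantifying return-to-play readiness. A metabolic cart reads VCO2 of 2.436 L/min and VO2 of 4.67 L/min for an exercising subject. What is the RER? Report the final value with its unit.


RER = VCO2 / VO2 = 2.436 / 4.67 = 0.5216

0.5216


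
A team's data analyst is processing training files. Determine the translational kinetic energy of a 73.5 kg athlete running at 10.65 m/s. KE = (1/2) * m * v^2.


KE = 0.5 * m * v^2
= 0.5 * 73.5 * 10.65^2
= 0.5 * 73.5 * 113.4225
= 4168.28 J

4168.28 J


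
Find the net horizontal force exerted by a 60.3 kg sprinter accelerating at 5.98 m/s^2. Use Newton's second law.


Newton's second law: F = m * a
F = 60.3 * 5.98 = 360.59 N

360.59 N


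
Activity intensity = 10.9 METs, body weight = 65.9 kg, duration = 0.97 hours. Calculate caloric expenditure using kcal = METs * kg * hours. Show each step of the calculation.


kcal = 10.9 * 65.9 * 0.97
= 718.31 * 0.97
= 696.76 kcal

696.76 kcal


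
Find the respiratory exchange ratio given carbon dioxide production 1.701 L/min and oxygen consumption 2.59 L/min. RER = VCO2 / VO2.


VCO2 = 1.701 L/min
VO2 = 2.59 L/min
RER = 1.701 / 2.59 = 0.6568

0.6568


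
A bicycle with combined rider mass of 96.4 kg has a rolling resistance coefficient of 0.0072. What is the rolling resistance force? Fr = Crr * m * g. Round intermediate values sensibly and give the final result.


Fr = 0.0072 * 96.4 * 9.81
= 0.69408 * 9.81
= 6.809 N

6.809 N


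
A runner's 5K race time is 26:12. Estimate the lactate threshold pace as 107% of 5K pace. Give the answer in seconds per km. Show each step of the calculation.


Total race time = 26*60 + 12 = 1572 seconds
5K pace = 1572 / 5 = 314.4 sec/km
LT pace = 314.4 * 1.07 = 336.41 sec/km

336.41 s/km


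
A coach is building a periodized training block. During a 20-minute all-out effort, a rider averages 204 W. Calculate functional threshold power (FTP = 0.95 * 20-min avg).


FTP = 0.95 * 204
= 193.8 W

193.8 W
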